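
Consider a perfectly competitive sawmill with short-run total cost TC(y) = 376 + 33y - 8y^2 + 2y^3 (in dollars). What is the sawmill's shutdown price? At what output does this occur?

$25 per unit, at y = 2

The shutdown price is the minimum of AVC. VC = 33y - 8y^2 + 2y^3, so AVC = 33 - 8y + 2y^2.
At the minimum of AVC, MC = AVC. MC = 33 - 16y + 6y^2; setting MC = AVC gives 4y^2 - 8y = 0, so y = 2. min AVC = 25.
So the shutdown price is $25.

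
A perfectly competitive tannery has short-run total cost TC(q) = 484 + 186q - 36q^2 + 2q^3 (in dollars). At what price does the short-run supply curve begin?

The firm shuts down when price falls below the minimum of average variable cost. AVC = VC/q = 186 - 36q + 2q^2.
At the minimum of AVC, MC = AVC. MC = 186 - 72q + 6q^2; setting MC = AVC gives 4q^2 - 36q = 0, so q = 9. min AVC = 24.
So the shutdown price is $24.

$24 per unit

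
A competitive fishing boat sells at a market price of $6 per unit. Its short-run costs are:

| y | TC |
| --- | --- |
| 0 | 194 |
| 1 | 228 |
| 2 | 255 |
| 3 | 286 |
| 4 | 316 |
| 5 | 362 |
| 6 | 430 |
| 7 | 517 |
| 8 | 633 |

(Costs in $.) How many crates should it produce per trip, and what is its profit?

y = 0 (shut down); profit = -$194

Compute π = P·y − TC at each output: y=0: -194; y=1: -222; y=2: -243; y=3: -268; y=4: -292; y=5: -332; y=6: -394; y=7: -475; y=8: -585.
Profit is highest at y = 0. Equivalently, the lowest AVC in the table is 61/2 ≈ $30.50 at y = 2, and P = $6 falls below it — price never covers variable cost, so the firm shuts down and loses only its fixed cost.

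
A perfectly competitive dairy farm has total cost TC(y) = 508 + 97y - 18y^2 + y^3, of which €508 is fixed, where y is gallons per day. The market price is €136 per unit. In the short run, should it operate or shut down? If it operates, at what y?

Strip out fixed cost: VC = 97y - 18y^2 + y^3. Then AVC = 97 - 18y + y^2 and MC = 97 - 36y + 3y^2.
The AVC parabola has its vertex at y = 18/2 = 9, where AVC = 97 - 18·9 + 9^2 = €16.
Because €136 ≥ €16, revenue can cover variable cost; the firm operates.
P = MC gives -39 - 36y + 3y^2 = 0, with roots -1 and 13. Take the larger (rising MC): y* = 13.
Check: AVC at y = 13 is €32 ≤ P, so revenue covers variable cost.
Profit = P·y − TC = 136·13 − 924 = €844.

Produce at y = 13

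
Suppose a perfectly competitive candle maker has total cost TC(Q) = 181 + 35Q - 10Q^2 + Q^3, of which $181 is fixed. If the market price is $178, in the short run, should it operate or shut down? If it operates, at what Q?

Produce at Q = 11

From TC, MC = TC'(Q) = 35 - 20Q + 3Q^2 and AVC = VC/Q = 35 - 10Q + Q^2.
The AVC parabola has its vertex at Q = 10/2 = 5, where AVC = 35 - 10·5 + 5^2 = $10.
P = $178 exceeds min AVC = $10, so the firm stays open.
P = MC gives -143 - 20Q + 3Q^2 = 0, with roots -13/3 and 11. Take the larger (rising MC): Q* = 11.
Check: AVC at Q = 11 is $46 ≤ P, so revenue covers variable cost.
Profit = P·Q − TC = 178·11 − 687 = $1271.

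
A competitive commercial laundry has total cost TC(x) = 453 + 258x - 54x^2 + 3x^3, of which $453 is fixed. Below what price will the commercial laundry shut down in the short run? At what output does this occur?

$15 per unit, at x = 9

The firm shuts down when price falls below the minimum of average variable cost. AVC = VC/x = 258 - 54x + 3x^2.
dAVC/dx = -54 + 6x = 0 gives x = 9. min AVC = 258 - 54·9 + 3·9^2 = 15.
So the shutdown price is $15.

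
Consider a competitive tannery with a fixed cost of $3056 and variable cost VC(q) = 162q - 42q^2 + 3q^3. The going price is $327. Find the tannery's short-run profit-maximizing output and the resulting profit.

Profit = -$152 at q = 11

AVC = 162 - 42q + 3q^2; min AVC = $15 at q = 7. Since P = $327 ≥ min AVC, the firm produces.
MC = 162 - 84q + 9q^2. Setting P = MC and taking the root on the rising branch gives q* = 11.
TR = 327·11 = 3597. TC = 3056 + 693 = 3749. Profit = 3597 − 3749 = -$152.
Shutting down would mean losing the fixed cost of $3056, so operating at a loss of $152 is better by $2904.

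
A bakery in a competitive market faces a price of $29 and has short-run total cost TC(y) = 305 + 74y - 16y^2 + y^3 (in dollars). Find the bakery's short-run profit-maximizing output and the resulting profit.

AVC = 74 - 16y + y^2 has its minimum $10 at y = 8; price $29 clears that bar, so the firm operates.
With MC = 74 - 32y + 3y^2, P = MC on the upward-sloping part at y* = 9.
TR = 29·9 = 261. TC = 305 + 99 = 404. Profit = 261 − 404 = -$143.
That loss of $143 beats the $305 the firm would lose by shutting down; producing recovers $162 of fixed cost.

Profit = -$143 at y = 9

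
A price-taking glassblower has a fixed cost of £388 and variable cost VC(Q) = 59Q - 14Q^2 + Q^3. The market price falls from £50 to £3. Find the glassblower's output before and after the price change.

Output falls from 9 to 0 (the firm shuts down)

MC = 59 - 28Q + 3Q^2; the shutdown threshold is min AVC = £10 (at Q = 7).
At P = £50 ≥ min AVC, set P = MC on the rising branch: Q = 9.
At P = £3 < min AVC = £10, price no longer covers variable cost at any output, so the firm shuts down: Q = 0.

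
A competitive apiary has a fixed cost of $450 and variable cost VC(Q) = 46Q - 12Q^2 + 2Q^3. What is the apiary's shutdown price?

The shutdown price is the minimum of AVC. VC = 46Q - 12Q^2 + 2Q^3, so AVC = 46 - 12Q + 2Q^2.
dAVC/dQ = -12 + 4Q = 0 gives Q = 3. min AVC = 46 - 12·3 + 2·3^2 = 28.
So the shutdown price is $28.

$28 per unit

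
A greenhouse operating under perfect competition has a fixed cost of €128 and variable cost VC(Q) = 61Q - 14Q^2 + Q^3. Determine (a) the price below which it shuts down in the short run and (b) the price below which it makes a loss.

AVC = 61 - 14Q + Q^2; minimized at Q = 7, giving min AVC = €12. That is the shutdown price.
ATC = 128/Q + 61 - 14Q + Q^2. Setting dATC/dQ = −128/Q^2 − 14 + 2Q = 0 gives Q = 8 (since 2·8^3 − 14·8^2 = 128).
min ATC = 128/8 + 61 − 14·8 + 8^2 = €29. That is the break-even price.
For €12 ≤ P < €29 the firm produces at a loss; below €12 it shuts down.

Shutdown price = €12; break-even price = €29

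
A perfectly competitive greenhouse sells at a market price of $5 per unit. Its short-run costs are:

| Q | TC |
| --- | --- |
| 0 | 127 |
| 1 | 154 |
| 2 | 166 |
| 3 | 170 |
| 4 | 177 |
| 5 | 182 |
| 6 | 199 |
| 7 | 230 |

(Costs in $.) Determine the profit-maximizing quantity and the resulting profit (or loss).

Profit at each row (π = 5Q − TC): Q=0: -127; Q=1: -149; Q=2: -156; Q=3: -155; Q=4: -157; Q=5: -157; Q=6: -169; Q=7: -195.
Profit is highest at Q = 0. Equivalently, the lowest AVC in the table is 55/5 ≈ $11 at Q = 5, and P = $5 falls below it — price never covers variable cost, so the firm shuts down and loses only its fixed cost.

Q = 0 (shut down); profit = -$127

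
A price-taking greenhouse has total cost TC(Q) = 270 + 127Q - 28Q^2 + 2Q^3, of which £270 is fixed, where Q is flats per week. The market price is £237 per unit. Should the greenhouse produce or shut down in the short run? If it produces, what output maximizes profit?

From TC, MC = TC'(Q) = 127 - 56Q + 6Q^2 and AVC = VC/Q = 127 - 28Q + 2Q^2.
AVC hits its minimum where MC = AVC, at Q = 7, giving min AVC = 127 - 28·7 + 2·7^2 = £29.
P = £237 exceeds min AVC = £29, so the firm stays open.
Solving P = MC: -110 - 56Q + 6Q^2 = 0 ⇒ Q = -5/3 or 11. On the upward-sloping branch, Q* = 11.
Check: AVC at Q = 11 is £61 ≤ P, so revenue covers variable cost.
Profit = P·Q − TC = 237·11 − 941 = £1666.

Produce at Q = 11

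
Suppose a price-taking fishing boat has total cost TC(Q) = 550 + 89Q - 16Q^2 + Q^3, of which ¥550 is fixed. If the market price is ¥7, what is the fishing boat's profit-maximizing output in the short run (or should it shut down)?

Strip out fixed cost: VC = 89Q - 16Q^2 + Q^3. Then AVC = 89 - 16Q + Q^2 and MC = 89 - 32Q + 3Q^2.
AVC hits its minimum where MC = AVC, at Q = 8, giving min AVC = 89 - 16·8 + 8^2 = ¥25.
With P < min AVC (¥7 < ¥25), every unit sold adds to the loss.
The firm minimizes its loss by shutting down and losing only its fixed cost of ¥550.

Shut down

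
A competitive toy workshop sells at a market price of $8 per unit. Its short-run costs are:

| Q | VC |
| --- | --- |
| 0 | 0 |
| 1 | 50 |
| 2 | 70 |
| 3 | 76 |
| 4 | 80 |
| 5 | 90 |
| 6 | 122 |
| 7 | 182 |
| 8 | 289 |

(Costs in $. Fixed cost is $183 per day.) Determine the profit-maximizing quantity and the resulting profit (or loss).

Tabulate TR − TC: Q=0: -183; Q=1: -225; Q=2: -237; Q=3: -235; Q=4: -231; Q=5: -233; Q=6: -257; Q=7: -309; Q=8: -408.
Profit is highest at Q = 0. Equivalently, the lowest AVC in the table is 90/5 ≈ $18 at Q = 5, and P = $8 falls below it — price never covers variable cost, so the firm shuts down and loses only its fixed cost.

Q = 0 (shut down); profit = -$183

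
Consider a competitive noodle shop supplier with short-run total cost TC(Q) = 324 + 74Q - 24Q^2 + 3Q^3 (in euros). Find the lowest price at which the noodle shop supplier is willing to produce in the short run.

The shutdown price is the minimum of AVC. VC = 74Q - 24Q^2 + 3Q^3, so AVC = 74 - 24Q + 3Q^2.
At the minimum of AVC, MC = AVC. MC = 74 - 48Q + 9Q^2; setting MC = AVC gives 6Q^2 - 24Q = 0, so Q = 4. min AVC = 26.
So the shutdown price is €26.

€26 per unit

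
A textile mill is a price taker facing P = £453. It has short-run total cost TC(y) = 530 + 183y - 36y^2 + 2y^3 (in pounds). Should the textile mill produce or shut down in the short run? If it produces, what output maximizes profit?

Produce at y = 15

Strip out fixed cost: VC = 183y - 36y^2 + 2y^3. Then AVC = 183 - 36y + 2y^2 and MC = 183 - 72y + 6y^2.
AVC hits its minimum where MC = AVC, at y = 9, giving min AVC = 183 - 36·9 + 2·9^2 = £21.
P = £453 exceeds min AVC = £21, so the firm stays open.
Set P = MC: 453 = 183 - 72y + 6y^2 → -270 - 72y + 6y^2 = 0. The roots are y = -3 and y = 15; the profit-maximizing output is on the rising part of MC, so y* = 15.
Check: AVC at y = 15 is £93 ≤ P, so revenue covers variable cost.
Profit = P·y − TC = 453·15 − 1925 = £4870.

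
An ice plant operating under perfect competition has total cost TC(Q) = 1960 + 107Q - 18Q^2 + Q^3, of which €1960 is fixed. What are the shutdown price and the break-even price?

Shutdown price = €26; break-even price = €191

AVC = 107 - 18Q + Q^2; minimized at Q = 9, giving min AVC = €26. That is the shutdown price.
ATC = 1960/Q + 107 - 18Q + Q^2. Setting dATC/dQ = −1960/Q^2 − 18 + 2Q = 0 gives Q = 14 (since 2·14^3 − 18·14^2 = 1960).
min ATC = 1960/14 + 107 − 18·14 + 14^2 = €191. That is the break-even price.
Between these two prices the firm operates at a loss; above €191 it earns a profit.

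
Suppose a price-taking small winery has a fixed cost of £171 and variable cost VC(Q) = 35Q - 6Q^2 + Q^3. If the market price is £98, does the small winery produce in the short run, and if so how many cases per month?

Strip out fixed cost: VC = 35Q - 6Q^2 + Q^3. Then AVC = 35 - 6Q + Q^2 and MC = 35 - 12Q + 3Q^2.
AVC hits its minimum where MC = AVC, at Q = 3, giving min AVC = 35 - 6·3 + 3^2 = £26.
Since P = £98 ≥ min AVC = £26, price covers variable cost and the firm should produce.
Solving P = MC: -63 - 12Q + 3Q^2 = 0 ⇒ Q = -3 or 7. On the upward-sloping branch, Q* = 7.
Check: AVC at Q = 7 is £42 ≤ P, so revenue covers variable cost.
Profit = P·Q − TC = 98·7 − 465 = £221.

Produce at Q = 7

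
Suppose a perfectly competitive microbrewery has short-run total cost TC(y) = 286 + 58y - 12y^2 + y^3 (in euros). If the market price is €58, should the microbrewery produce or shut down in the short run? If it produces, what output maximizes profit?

From TC, MC = TC'(y) = 58 - 24y + 3y^2 and AVC = VC/y = 58 - 12y + y^2.
AVC hits its minimum where MC = AVC, at y = 6, giving min AVC = 58 - 12·6 + 6^2 = €22.
P = €58 exceeds min AVC = €22, so the firm stays open.
Set P = MC: 58 = 58 - 24y + 3y^2 → -24y + 3y^2 = 0. The roots are y = 0 and y = 8; the profit-maximizing output is on the rising part of MC, so y* = 8.
Check: AVC at y = 8 is €26 ≤ P, so revenue covers variable cost.
Profit = P·y − TC = 58·8 − 494 = -€30, a loss, but smaller than the €286 fixed cost the firm would lose by shutting down.

Produce at y = 8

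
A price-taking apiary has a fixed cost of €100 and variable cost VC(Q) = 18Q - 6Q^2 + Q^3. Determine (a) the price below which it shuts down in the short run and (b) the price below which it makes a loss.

Shutdown price = €9; break-even price = €33

Shutdown price = min AVC. AVC = 18 - 6Q + Q^2, with vertex at Q = 3 and minimum €9.
ATC = 100/Q + 18 - 6Q + Q^2. Setting dATC/dQ = −100/Q^2 − 6 + 2Q = 0 gives Q = 5 (since 2·5^3 − 6·5^2 = 100).
min ATC = 100/5 + 18 − 6·5 + 5^2 = €33. That is the break-even price.
Between these two prices the firm operates at a loss; above €33 it earns a profit.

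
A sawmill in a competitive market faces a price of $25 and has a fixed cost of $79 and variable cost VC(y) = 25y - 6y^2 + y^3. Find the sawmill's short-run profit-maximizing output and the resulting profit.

Profit = -$47 at y = 4

AVC = 25 - 6y + y^2 has its minimum $16 at y = 3; price $25 clears that bar, so the firm operates.
With MC = 25 - 12y + 3y^2, P = MC on the upward-sloping part at y* = 4.
TR = 25·4 = 100. TC = 79 + 68 = 147. Profit = 100 − 147 = -$47.
By producing, the firm covers all variable cost plus $32 of fixed cost; shutting down would lose the full $79.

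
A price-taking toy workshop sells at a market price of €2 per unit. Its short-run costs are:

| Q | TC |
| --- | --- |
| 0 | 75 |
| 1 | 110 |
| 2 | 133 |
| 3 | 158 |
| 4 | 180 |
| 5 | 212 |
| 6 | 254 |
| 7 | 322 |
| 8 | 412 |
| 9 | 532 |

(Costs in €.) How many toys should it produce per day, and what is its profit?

Compute π = P·Q − TC at each output: Q=0: -75; Q=1: -108; Q=2: -129; Q=3: -152; Q=4: -172; Q=5: -202; Q=6: -242; Q=7: -308; Q=8: -396; Q=9: -514.
Profit is highest at Q = 0. Equivalently, the lowest AVC in the table is 105/4 ≈ €26.25 at Q = 4, and P = €2 falls below it — price never covers variable cost, so the firm shuts down and loses only its fixed cost.

Q = 0 (shut down); profit = -€75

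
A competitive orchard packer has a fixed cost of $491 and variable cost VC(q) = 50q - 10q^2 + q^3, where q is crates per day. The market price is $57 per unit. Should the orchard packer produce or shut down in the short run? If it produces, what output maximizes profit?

Variable cost is VC = 50q - 10q^2 + q^3, so AVC = VC/q = 50 - 10q + q^2 and MC = dTC/dq = 50 - 20q + 3q^2.
AVC is minimized where dAVC/dq = -10 + 2q = 0, at q = 5; min AVC = 50 - 10·5 + 5^2 = $25.
P = $57 exceeds min AVC = $25, so the firm stays open.
Set P = MC: 57 = 50 - 20q + 3q^2 → -7 - 20q + 3q^2 = 0. The roots are q = -1/3 and q = 7; the profit-maximizing output is on the rising part of MC, so q* = 7.
Check: AVC at q = 7 is $29 ≤ P, so revenue covers variable cost.
Profit = P·q − TC = 57·7 − 694 = -$295, a loss, but smaller than the $491 fixed cost the firm would lose by shutting down.

Produce at q = 7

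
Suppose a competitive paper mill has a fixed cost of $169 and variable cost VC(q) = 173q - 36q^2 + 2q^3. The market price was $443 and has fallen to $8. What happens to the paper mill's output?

Output falls from 15 to 0 (the firm shuts down)

MC = 173 - 72q + 6q^2; the shutdown threshold is min AVC = $11 (at q = 9).
With P = $443 above the shutdown price, P = MC gives q = 15.
At P = $8 < min AVC = $11, price no longer covers variable cost at any output, so the firm shuts down: q = 0.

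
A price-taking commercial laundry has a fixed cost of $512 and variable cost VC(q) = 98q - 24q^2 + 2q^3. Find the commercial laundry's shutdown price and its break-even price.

Shutdown price = $26; break-even price = $98

Shutdown price = min AVC. AVC = 98 - 24q + 2q^2, with vertex at q = 6 and minimum $26.
ATC = 512/q + 98 - 24q + 2q^2. Setting dATC/dq = −512/q^2 − 24 + 4q = 0 gives q = 8 (since 4·8^3 − 24·8^2 = 512).
min ATC = 512/8 + 98 − 24·8 + 2·8^2 = $98. That is the break-even price.
Between these two prices the firm operates at a loss; above $98 it earns a profit.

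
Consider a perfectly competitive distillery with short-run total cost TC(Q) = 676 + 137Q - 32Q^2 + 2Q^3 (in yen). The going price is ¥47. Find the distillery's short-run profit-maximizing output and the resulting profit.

Profit = -¥352 at Q = 9

AVC = 137 - 32Q + 2Q^2; min AVC = ¥9 at Q = 8. Since P = ¥47 ≥ min AVC, the firm produces.
With MC = 137 - 64Q + 6Q^2, P = MC on the upward-sloping part at Q* = 9.
TR = 47·9 = 423. TC = 676 + 99 = 775. Profit = 423 − 775 = -¥352.
By producing, the firm covers all variable cost plus ¥324 of fixed cost; shutting down would lose the full ¥676.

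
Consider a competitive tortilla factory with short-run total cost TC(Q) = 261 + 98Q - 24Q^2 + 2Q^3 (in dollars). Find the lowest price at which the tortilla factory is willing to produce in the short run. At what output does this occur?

Short-run supply begins at min AVC. From VC = 98Q - 24Q^2 + 2Q^3, AVC = 98 - 24Q + 2Q^2.
At the minimum of AVC, MC = AVC. MC = 98 - 48Q + 6Q^2; setting MC = AVC gives 4Q^2 - 24Q = 0, so Q = 6. min AVC = 26.
So the shutdown price is $26.

$26 per unit, at Q = 6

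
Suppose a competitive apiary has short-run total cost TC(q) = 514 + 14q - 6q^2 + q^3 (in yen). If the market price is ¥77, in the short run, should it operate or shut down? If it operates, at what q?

From TC, MC = TC'(q) = 14 - 12q + 3q^2 and AVC = VC/q = 14 - 6q + q^2.
AVC is minimized where dAVC/dq = -6 + 2q = 0, at q = 3; min AVC = 14 - 6·3 + 3^2 = ¥5.
P = ¥77 exceeds min AVC = ¥5, so the firm stays open.
Set P = MC: 77 = 14 - 12q + 3q^2 → -63 - 12q + 3q^2 = 0. The roots are q = -3 and q = 7; the profit-maximizing output is on the rising part of MC, so q* = 7.
Check: AVC at q = 7 is ¥21 ≤ P, so revenue covers variable cost.
Profit = P·q − TC = 77·7 − 661 = -¥122, a loss, but smaller than the ¥514 fixed cost the firm would lose by shutting down.

Produce at q = 7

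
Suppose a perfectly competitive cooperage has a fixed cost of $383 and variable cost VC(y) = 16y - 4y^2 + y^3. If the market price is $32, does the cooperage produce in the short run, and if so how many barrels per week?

Produce at y = 4

From TC, MC = TC'(y) = 16 - 8y + 3y^2 and AVC = VC/y = 16 - 4y + y^2.
AVC hits its minimum where MC = AVC, at y = 2, giving min AVC = 16 - 4·2 + 2^2 = $12.
P = $32 exceeds min AVC = $12, so the firm stays open.
Set P = MC: 32 = 16 - 8y + 3y^2 → -16 - 8y + 3y^2 = 0. The roots are y = -4/3 and y = 4; the profit-maximizing output is on the rising part of MC, so y* = 4.
Check: AVC at y = 4 is $16 ≤ P, so revenue covers variable cost.
Profit = P·y − TC = 32·4 − 447 = -$319, a loss, but smaller than the $383 fixed cost the firm would lose by shutting down.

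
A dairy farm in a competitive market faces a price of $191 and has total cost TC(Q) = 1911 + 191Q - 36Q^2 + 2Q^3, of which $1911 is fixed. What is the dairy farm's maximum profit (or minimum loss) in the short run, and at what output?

AVC = 191 - 36Q + 2Q^2; min AVC = $29 at Q = 9. Since P = $191 ≥ min AVC, the firm produces.
With MC = 191 - 72Q + 6Q^2, P = MC on the upward-sloping part at Q* = 12.
TR = 191·12 = 2292. TC = 1911 + 564 = 2475. Profit = 2292 − 2475 = -$183.
By producing, the firm covers all variable cost plus $1728 of fixed cost; shutting down would lose the full $1911.

Profit = -$183 at Q = 12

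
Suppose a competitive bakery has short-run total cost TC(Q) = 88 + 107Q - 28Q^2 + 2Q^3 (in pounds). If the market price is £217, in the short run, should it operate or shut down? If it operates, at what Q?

Produce at Q = 11

Variable cost is VC = 107Q - 28Q^2 + 2Q^3, so AVC = VC/Q = 107 - 28Q + 2Q^2 and MC = dTC/dQ = 107 - 56Q + 6Q^2.
AVC hits its minimum where MC = AVC, at Q = 7, giving min AVC = 107 - 28·7 + 2·7^2 = £9.
Because £217 ≥ £9, revenue can cover variable cost; the firm operates.
P = MC gives -110 - 56Q + 6Q^2 = 0, with roots -5/3 and 11. Take the larger (rising MC): Q* = 11.
Check: AVC at Q = 11 is £41 ≤ P, so revenue covers variable cost.
Profit = P·Q − TC = 217·11 − 539 = £1848.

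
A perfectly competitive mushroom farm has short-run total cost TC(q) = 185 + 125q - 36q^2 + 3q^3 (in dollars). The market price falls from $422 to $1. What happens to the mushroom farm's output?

AVC = 125 - 36q + 3q^2, minimized at q = 6 where min AVC = $17. MC = 125 - 72q + 9q^2.
At P = $422 ≥ min AVC, set P = MC on the rising branch: q = 11.
At P = $1 < min AVC = $17, price no longer covers variable cost at any output, so the firm shuts down: q = 0.

Output falls from 11 to 0 (the firm shuts down)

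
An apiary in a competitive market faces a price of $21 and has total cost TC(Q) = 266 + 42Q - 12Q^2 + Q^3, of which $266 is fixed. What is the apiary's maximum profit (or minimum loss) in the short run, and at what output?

AVC = 42 - 12Q + Q^2 has its minimum $6 at Q = 6; price $21 clears that bar, so the firm operates.
With MC = 42 - 24Q + 3Q^2, P = MC on the upward-sloping part at Q* = 7.
TR = 21·7 = 147. TC = 266 + 49 = 315. Profit = 147 − 315 = -$168.
That loss of $168 beats the $266 the firm would lose by shutting down; producing recovers $98 of fixed cost.

Profit = -$168 at Q = 7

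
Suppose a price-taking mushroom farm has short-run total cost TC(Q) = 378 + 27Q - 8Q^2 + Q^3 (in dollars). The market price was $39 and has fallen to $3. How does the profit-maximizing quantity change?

Output falls from 6 to 0 (the firm shuts down)

MC = 27 - 16Q + 3Q^2; the shutdown threshold is min AVC = $11 (at Q = 4).
At P = $39 ≥ min AVC, set P = MC on the rising branch: Q = 6.
At P = $3 < min AVC = $11, price no longer covers variable cost at any output, so the firm shuts down: Q = 0.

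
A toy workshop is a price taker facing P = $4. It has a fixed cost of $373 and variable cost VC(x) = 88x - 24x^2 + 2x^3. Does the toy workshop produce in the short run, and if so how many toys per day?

Shut down

Variable cost is VC = 88x - 24x^2 + 2x^3, so AVC = VC/x = 88 - 24x + 2x^2 and MC = dTC/dx = 88 - 48x + 6x^2.
The AVC parabola has its vertex at x = 24/4 = 6, where AVC = 88 - 24·6 + 2·6^2 = $16.
P = $4 lies below min AVC = $16; no output level covers variable cost.
Shutting down limits the loss to fixed cost, $373.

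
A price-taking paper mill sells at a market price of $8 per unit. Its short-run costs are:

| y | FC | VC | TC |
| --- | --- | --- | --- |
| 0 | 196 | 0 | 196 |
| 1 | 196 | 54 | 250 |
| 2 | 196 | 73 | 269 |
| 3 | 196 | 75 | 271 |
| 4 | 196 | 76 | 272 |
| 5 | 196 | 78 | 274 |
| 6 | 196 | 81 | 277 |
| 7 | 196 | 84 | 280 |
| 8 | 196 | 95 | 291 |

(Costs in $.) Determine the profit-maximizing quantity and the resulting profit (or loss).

y = 0 (shut down); profit = -$196

Compute π = P·y − TC at each output: y=0: -196; y=1: -242; y=2: -253; y=3: -247; y=4: -240; y=5: -234; y=6: -229; y=7: -224; y=8: -227.
Profit is highest at y = 0. Equivalently, the lowest AVC in the table is 95/8 ≈ $11.88 at y = 8, and P = $8 falls below it — price never covers variable cost, so the firm shuts down and loses only its fixed cost.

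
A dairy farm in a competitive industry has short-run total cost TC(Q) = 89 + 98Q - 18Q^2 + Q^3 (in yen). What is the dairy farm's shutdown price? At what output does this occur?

The firm shuts down when price falls below the minimum of average variable cost. AVC = VC/Q = 98 - 18Q + Q^2.
dAVC/dQ = -18 + 2Q = 0 gives Q = 9. min AVC = 98 - 18·9 + 9^2 = 17.
For P < ¥17 the firm produces nothing.

¥17 per unit, at Q = 9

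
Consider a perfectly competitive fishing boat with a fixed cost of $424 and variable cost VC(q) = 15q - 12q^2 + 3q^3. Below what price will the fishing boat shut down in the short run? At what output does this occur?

The shutdown price is the minimum of AVC. VC = 15q - 12q^2 + 3q^3, so AVC = 15 - 12q + 3q^2.
At the minimum of AVC, MC = AVC. MC = 15 - 24q + 9q^2; setting MC = AVC gives 6q^2 - 12q = 0, so q = 2. min AVC = 3.
For P < $3 the firm produces nothing.

$3 per unit, at q = 2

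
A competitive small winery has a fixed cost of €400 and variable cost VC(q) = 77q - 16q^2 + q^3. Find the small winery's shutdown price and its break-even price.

AVC = 77 - 16q + q^2; minimized at q = 8, giving min AVC = €13. That is the shutdown price.
ATC = 400/q + 77 - 16q + q^2. Setting dATC/dq = −400/q^2 − 16 + 2q = 0 gives q = 10 (since 2·10^3 − 16·10^2 = 400).
min ATC = 400/10 + 77 − 16·10 + 10^2 = €57. That is the break-even price.
For €13 ≤ P < €57 the firm produces at a loss; below €13 it shuts down.

Shutdown price = €13; break-even price = €57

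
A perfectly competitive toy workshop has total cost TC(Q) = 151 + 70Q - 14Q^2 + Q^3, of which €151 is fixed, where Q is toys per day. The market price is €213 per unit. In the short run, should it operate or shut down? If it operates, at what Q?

Produce at Q = 13

From TC, MC = TC'(Q) = 70 - 28Q + 3Q^2 and AVC = VC/Q = 70 - 14Q + Q^2.
AVC hits its minimum where MC = AVC, at Q = 7, giving min AVC = 70 - 14·7 + 7^2 = €21.
Because €213 ≥ €21, revenue can cover variable cost; the firm operates.
Solving P = MC: -143 - 28Q + 3Q^2 = 0 ⇒ Q = -11/3 or 13. On the upward-sloping branch, Q* = 13.
Check: AVC at Q = 13 is €57 ≤ P, so revenue covers variable cost.
Profit = P·Q − TC = 213·13 − 892 = €1877.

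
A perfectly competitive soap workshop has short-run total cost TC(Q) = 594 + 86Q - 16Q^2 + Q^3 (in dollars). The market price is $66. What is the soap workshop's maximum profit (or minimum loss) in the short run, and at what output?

Profit = -$194 at Q = 10

AVC = 86 - 16Q + Q^2; min AVC = $22 at Q = 8. Since P = $66 ≥ min AVC, the firm produces.
With MC = 86 - 32Q + 3Q^2, P = MC on the upward-sloping part at Q* = 10.
TR = 66·10 = 660. TC = 594 + 260 = 854. Profit = 660 − 854 = -$194.
Shutting down would mean losing the fixed cost of $594, so operating at a loss of $194 is better by $400.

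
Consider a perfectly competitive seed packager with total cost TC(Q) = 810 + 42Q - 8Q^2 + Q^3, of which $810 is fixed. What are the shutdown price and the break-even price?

AVC = 42 - 8Q + Q^2; minimized at Q = 4, giving min AVC = $26. That is the shutdown price.
ATC = 810/Q + 42 - 8Q + Q^2. Setting dATC/dQ = −810/Q^2 − 8 + 2Q = 0 gives Q = 9 (since 2·9^3 − 8·9^2 = 810).
min ATC = 810/9 + 42 − 8·9 + 9^2 = $141. That is the break-even price.
Between these two prices the firm operates at a loss; above $141 it earns a profit.

Shutdown price = $26; break-even price = $141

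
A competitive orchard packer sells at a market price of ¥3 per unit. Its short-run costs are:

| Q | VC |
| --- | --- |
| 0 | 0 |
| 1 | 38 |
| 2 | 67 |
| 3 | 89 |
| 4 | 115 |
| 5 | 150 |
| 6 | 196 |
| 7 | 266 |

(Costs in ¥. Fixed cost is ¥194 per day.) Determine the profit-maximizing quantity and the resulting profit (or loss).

Q = 0 (shut down); profit = -¥194

Tabulate TR − TC: Q=0: -194; Q=1: -229; Q=2: -255; Q=3: -274; Q=4: -297; Q=5: -329; Q=6: -372; Q=7: -439.
Profit is highest at Q = 0. Equivalently, the lowest AVC in the table is 115/4 ≈ ¥28.75 at Q = 4, and P = ¥3 falls below it — price never covers variable cost, so the firm shuts down and loses only its fixed cost.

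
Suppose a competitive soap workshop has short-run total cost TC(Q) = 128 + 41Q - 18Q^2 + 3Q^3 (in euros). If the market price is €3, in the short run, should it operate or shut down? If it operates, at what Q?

Variable cost is VC = 41Q - 18Q^2 + 3Q^3, so AVC = VC/Q = 41 - 18Q + 3Q^2 and MC = dTC/dQ = 41 - 36Q + 9Q^2.
The AVC parabola has its vertex at Q = 18/6 = 3, where AVC = 41 - 18·3 + 3·3^2 = €14.
Since P = €3 < min AVC = €14, price fails to cover variable cost at any output.
Best response: produce nothing and absorb the €128 fixed cost.

Shut down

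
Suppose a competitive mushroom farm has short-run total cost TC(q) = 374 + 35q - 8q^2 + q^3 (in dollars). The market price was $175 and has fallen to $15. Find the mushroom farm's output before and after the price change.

Output falls from 10 to 0 (the firm shuts down)

AVC = 35 - 8q + q^2, minimized at q = 4 where min AVC = $19. MC = 35 - 16q + 3q^2.
With P = $175 above the shutdown price, P = MC gives q = 10.
At P = $15 < min AVC = $19, price no longer covers variable cost at any output, so the firm shuts down: q = 0.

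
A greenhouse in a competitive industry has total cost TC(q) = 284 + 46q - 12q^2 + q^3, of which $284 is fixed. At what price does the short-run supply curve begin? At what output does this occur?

$10 per unit, at q = 6

The firm shuts down when price falls below the minimum of average variable cost. AVC = VC/q = 46 - 12q + q^2.
At the minimum of AVC, MC = AVC. MC = 46 - 24q + 3q^2; setting MC = AVC gives 2q^2 - 12q = 0, so q = 6. min AVC = 10.
For P < $10 the firm produces nothing.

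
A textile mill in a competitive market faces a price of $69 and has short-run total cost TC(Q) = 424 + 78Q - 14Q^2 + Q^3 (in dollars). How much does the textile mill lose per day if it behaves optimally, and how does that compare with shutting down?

Profit = -$100 at Q = 9

AVC = 78 - 14Q + Q^2 has its minimum $29 at Q = 7; price $69 clears that bar, so the firm operates.
MC = 78 - 28Q + 3Q^2. Setting P = MC and taking the root on the rising branch gives Q* = 9.
TR = 69·9 = 621. TC = 424 + 297 = 721. Profit = 621 − 721 = -$100.
That loss of $100 beats the $424 the firm would lose by shutting down; producing recovers $324 of fixed cost.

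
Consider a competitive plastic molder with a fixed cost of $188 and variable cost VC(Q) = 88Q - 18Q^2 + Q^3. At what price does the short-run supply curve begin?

$7 per unit

Short-run supply begins at min AVC. From VC = 88Q - 18Q^2 + Q^3, AVC = 88 - 18Q + Q^2.
dAVC/dQ = -18 + 2Q = 0 gives Q = 9. min AVC = 88 - 18·9 + 9^2 = 7.
So the shutdown price is $7.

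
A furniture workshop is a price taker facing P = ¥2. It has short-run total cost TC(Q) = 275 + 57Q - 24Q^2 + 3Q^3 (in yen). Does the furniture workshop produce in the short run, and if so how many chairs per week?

Shut down

From TC, MC = TC'(Q) = 57 - 48Q + 9Q^2 and AVC = VC/Q = 57 - 24Q + 3Q^2.
AVC hits its minimum where MC = AVC, at Q = 4, giving min AVC = 57 - 24·4 + 3·4^2 = ¥9.
P = ¥2 lies below min AVC = ¥9; no output level covers variable cost.
Shutting down limits the loss to fixed cost, ¥275.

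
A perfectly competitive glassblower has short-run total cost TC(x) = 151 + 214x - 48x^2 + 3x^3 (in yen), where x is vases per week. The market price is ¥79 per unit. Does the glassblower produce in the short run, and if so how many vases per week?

Strip out fixed cost: VC = 214x - 48x^2 + 3x^3. Then AVC = 214 - 48x + 3x^2 and MC = 214 - 96x + 9x^2.
AVC is minimized where dAVC/dx = -48 + 6x = 0, at x = 8; min AVC = 214 - 48·8 + 3·8^2 = ¥22.
Because ¥79 ≥ ¥22, revenue can cover variable cost; the firm operates.
Set P = MC: 79 = 214 - 96x + 9x^2 → 135 - 96x + 9x^2 = 0. The roots are x = 5/3 and x = 9; the profit-maximizing output is on the rising part of MC, so x* = 9.
Check: AVC at x = 9 is ¥25 ≤ P, so revenue covers variable cost.
Profit = P·x − TC = 79·9 − 376 = ¥335.

Produce at x = 9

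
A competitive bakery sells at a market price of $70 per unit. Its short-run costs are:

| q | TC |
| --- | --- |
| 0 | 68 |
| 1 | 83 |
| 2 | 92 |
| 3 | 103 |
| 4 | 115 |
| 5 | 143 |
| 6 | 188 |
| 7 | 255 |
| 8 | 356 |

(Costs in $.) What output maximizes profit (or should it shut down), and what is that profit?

Tabulate TR − TC: q=0: -68; q=1: -13; q=2: 48; q=3: 107; q=4: 165; q=5: 207; q=6: 232; q=7: 235; q=8: 204.
Profit is maximized at q = 7. AVC there is 187/7 = $26.71 ≤ P, so producing beats shutting down (which would give -$68).

q = 7; profit = $235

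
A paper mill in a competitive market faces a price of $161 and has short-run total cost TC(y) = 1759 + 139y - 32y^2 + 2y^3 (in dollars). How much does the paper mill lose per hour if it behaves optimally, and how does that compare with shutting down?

AVC = 139 - 32y + 2y^2; min AVC = $11 at y = 8. Since P = $161 ≥ min AVC, the firm produces.
With MC = 139 - 64y + 6y^2, P = MC on the upward-sloping part at y* = 11.
TR = 161·11 = 1771. TC = 1759 + 319 = 2078. Profit = 1771 − 2078 = -$307.
Shutting down would mean losing the fixed cost of $1759, so operating at a loss of $307 is better by $1452.

Profit = -$307 at y = 11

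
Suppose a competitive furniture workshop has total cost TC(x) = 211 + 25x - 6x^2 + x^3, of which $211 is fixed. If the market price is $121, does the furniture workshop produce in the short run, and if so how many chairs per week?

Produce at x = 8

Strip out fixed cost: VC = 25x - 6x^2 + x^3. Then AVC = 25 - 6x + x^2 and MC = 25 - 12x + 3x^2.
The AVC parabola has its vertex at x = 6/2 = 3, where AVC = 25 - 6·3 + 3^2 = $16.
Because $121 ≥ $16, revenue can cover variable cost; the firm operates.
Solving P = MC: -96 - 12x + 3x^2 = 0 ⇒ x = -4 or 8. On the upward-sloping branch, x* = 8.
Check: AVC at x = 8 is $41 ≤ P, so revenue covers variable cost.
Profit = P·x − TC = 121·8 − 539 = $429.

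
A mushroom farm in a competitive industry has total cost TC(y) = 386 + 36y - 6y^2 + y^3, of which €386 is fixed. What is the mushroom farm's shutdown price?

€27 per unit

The firm shuts down when price falls below the minimum of average variable cost. AVC = VC/y = 36 - 6y + y^2.
dAVC/dy = -6 + 2y = 0 gives y = 3. min AVC = 36 - 6·3 + 3^2 = 27.
For P < €27 the firm produces nothing.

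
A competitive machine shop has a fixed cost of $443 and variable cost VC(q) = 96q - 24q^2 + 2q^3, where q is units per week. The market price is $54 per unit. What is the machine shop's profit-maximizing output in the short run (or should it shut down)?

Produce at q = 7

Strip out fixed cost: VC = 96q - 24q^2 + 2q^3. Then AVC = 96 - 24q + 2q^2 and MC = 96 - 48q + 6q^2.
AVC is minimized where dAVC/dq = -24 + 4q = 0, at q = 6; min AVC = 96 - 24·6 + 2·6^2 = $24.
P = $54 exceeds min AVC = $24, so the firm stays open.
Set P = MC: 54 = 96 - 48q + 6q^2 → 42 - 48q + 6q^2 = 0. The roots are q = 1 and q = 7; the profit-maximizing output is on the rising part of MC, so q* = 7.
Check: AVC at q = 7 is $26 ≤ P, so revenue covers variable cost.
Profit = P·q − TC = 54·7 − 625 = -$247, a loss, but smaller than the $443 fixed cost the firm would lose by shutting down.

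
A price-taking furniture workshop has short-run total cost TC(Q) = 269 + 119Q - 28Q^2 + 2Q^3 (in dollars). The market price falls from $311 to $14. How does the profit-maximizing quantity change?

MC = 119 - 56Q + 6Q^2; the shutdown threshold is min AVC = $21 (at Q = 7).
With P = $311 above the shutdown price, P = MC gives Q = 12.
At P = $14 < min AVC = $21, price no longer covers variable cost at any output, so the firm shuts down: Q = 0.

Output falls from 12 to 0 (the firm shuts down)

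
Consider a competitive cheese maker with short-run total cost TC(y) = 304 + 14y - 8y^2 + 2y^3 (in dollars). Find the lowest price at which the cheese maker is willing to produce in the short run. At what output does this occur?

$6 per unit, at y = 2

The shutdown price is the minimum of AVC. VC = 14y - 8y^2 + 2y^3, so AVC = 14 - 8y + 2y^2.
dAVC/dy = -8 + 4y = 0 gives y = 2. min AVC = 14 - 8·2 + 2·2^2 = 6.
The firm shuts down for any P below $6.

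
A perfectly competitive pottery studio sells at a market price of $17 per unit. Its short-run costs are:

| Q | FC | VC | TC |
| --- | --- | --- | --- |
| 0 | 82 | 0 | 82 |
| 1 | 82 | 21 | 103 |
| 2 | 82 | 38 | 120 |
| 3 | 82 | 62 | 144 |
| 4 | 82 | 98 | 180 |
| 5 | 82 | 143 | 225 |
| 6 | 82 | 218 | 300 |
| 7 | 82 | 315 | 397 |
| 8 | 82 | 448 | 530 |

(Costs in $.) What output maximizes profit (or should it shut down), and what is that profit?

Q = 0 (shut down); profit = -$82

Tabulate TR − TC: Q=0: -82; Q=1: -86; Q=2: -86; Q=3: -93; Q=4: -112; Q=5: -140; Q=6: -198; Q=7: -278; Q=8: -394.
Profit is highest at Q = 0. Equivalently, the lowest AVC in the table is 38/2 ≈ $19 at Q = 2, and P = $17 falls below it — price never covers variable cost, so the firm shuts down and loses only its fixed cost.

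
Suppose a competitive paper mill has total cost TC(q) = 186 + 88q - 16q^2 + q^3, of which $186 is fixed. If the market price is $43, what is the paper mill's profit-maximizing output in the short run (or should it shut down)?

Produce at q = 9

From TC, MC = TC'(q) = 88 - 32q + 3q^2 and AVC = VC/q = 88 - 16q + q^2.
AVC hits its minimum where MC = AVC, at q = 8, giving min AVC = 88 - 16·8 + 8^2 = $24.
P = $43 exceeds min AVC = $24, so the firm stays open.
Solving P = MC: 45 - 32q + 3q^2 = 0 ⇒ q = 5/3 or 9. On the upward-sloping branch, q* = 9.
Check: AVC at q = 9 is $25 ≤ P, so revenue covers variable cost.
Profit = P·q − TC = 43·9 − 411 = -$24, a loss, but smaller than the $186 fixed cost the firm would lose by shutting down.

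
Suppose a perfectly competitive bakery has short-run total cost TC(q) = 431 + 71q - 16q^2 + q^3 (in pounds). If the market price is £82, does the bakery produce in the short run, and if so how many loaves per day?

Produce at q = 11

From TC, MC = TC'(q) = 71 - 32q + 3q^2 and AVC = VC/q = 71 - 16q + q^2.
AVC is minimized where dAVC/dq = -16 + 2q = 0, at q = 8; min AVC = 71 - 16·8 + 8^2 = £7.
P = £82 exceeds min AVC = £7, so the firm stays open.
Solving P = MC: -11 - 32q + 3q^2 = 0 ⇒ q = -1/3 or 11. On the upward-sloping branch, q* = 11.
Check: AVC at q = 11 is £16 ≤ P, so revenue covers variable cost.
Profit = P·q − TC = 82·11 − 607 = £295.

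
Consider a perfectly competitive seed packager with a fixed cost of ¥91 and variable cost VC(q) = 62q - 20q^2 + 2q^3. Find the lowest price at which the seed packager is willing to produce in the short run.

Short-run supply begins at min AVC. From VC = 62q - 20q^2 + 2q^3, AVC = 62 - 20q + 2q^2.
dAVC/dq = -20 + 4q = 0 gives q = 5. min AVC = 62 - 20·5 + 2·5^2 = 12.
The firm shuts down for any P below ¥12.

¥12 per unit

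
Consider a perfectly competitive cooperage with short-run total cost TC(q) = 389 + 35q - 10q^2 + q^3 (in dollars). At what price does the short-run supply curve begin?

Short-run supply begins at min AVC. From VC = 35q - 10q^2 + q^3, AVC = 35 - 10q + q^2.
At the minimum of AVC, MC = AVC. MC = 35 - 20q + 3q^2; setting MC = AVC gives 2q^2 - 10q = 0, so q = 5. min AVC = 10.
So the shutdown price is $10.

$10 per unit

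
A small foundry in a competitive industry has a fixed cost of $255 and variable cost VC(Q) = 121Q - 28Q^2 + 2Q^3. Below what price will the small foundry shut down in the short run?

The shutdown price is the minimum of AVC. VC = 121Q - 28Q^2 + 2Q^3, so AVC = 121 - 28Q + 2Q^2.
At the minimum of AVC, MC = AVC. MC = 121 - 56Q + 6Q^2; setting MC = AVC gives 4Q^2 - 28Q = 0, so Q = 7. min AVC = 23.
The firm shuts down for any P below $23.

$23 per unit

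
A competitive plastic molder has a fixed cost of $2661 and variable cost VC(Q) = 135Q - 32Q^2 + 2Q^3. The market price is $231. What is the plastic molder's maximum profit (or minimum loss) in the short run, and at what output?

AVC = 135 - 32Q + 2Q^2; min AVC = $7 at Q = 8. Since P = $231 ≥ min AVC, the firm produces.
MC = 135 - 64Q + 6Q^2. Setting P = MC and taking the root on the rising branch gives Q* = 12.
TR = 231·12 = 2772. TC = 2661 + 468 = 3129. Profit = 2772 − 3129 = -$357.
By producing, the firm covers all variable cost plus $2304 of fixed cost; shutting down would lose the full $2661.

Profit = -$357 at Q = 12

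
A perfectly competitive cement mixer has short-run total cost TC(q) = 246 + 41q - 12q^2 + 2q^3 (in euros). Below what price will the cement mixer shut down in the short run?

Short-run supply begins at min AVC. From VC = 41q - 12q^2 + 2q^3, AVC = 41 - 12q + 2q^2.
At the minimum of AVC, MC = AVC. MC = 41 - 24q + 6q^2; setting MC = AVC gives 4q^2 - 12q = 0, so q = 3. min AVC = 23.
For P < €23 the firm produces nothing.

€23 per unit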